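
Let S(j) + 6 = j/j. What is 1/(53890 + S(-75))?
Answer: 1/53885 ≈ 1.8558e-5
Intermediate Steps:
S(j) = -5 (S(j) = -6 + j/j = -6 + 1 = -5)
1/(53890 + S(-75)) = 1/(53890 - 5) = 1/53885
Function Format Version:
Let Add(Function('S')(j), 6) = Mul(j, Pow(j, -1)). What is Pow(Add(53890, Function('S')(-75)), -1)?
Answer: Rational(1, 53885) ≈ 1.8558e-5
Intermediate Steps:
Function('S')(j) = -5 (Function('S')(j) = Add(-6, Mul(j, Pow(j, -1))) = Add(-6, 1) = -5)
Pow(Add(53890, Function('S')(-75)), -1) = Pow(Add(53890, -5), -1) = Pow(53885, -1) = Rational(1, 53885)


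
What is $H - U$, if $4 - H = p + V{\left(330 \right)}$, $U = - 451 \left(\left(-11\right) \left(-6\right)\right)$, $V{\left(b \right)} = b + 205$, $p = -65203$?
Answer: $94438$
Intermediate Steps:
$V{\left(b \right)} = 205 + b$
$U = -29766$ ($U = \left(-451\right) 66 = -29766$)
$H = 64672$ ($H = 4 - \left(-65203 + \left(205 + 330\right)\right) = 4 - \left(-65203 + 535\right) = 4 - -64668 = 4 + 64668 = 64672$)
$H - U = 64672 - -29766 = 64672 + 29766 = 94438$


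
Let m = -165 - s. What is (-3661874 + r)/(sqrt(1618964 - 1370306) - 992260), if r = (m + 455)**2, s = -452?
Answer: 1543614230300/492289829471 + 1555655*sqrt(248658)/492289829471 ≈ 3.1372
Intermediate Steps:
m = 287 (m = -165 - 1*(-452) = -165 + 452 = 287)
r = 550564 (r = (287 + 455)**2 = 742**2 = 550564)
(-3661874 + r)/(sqrt(1618964 - 1370306) - 992260) = (-3661874 + 550564)/(sqrt(1618964 - 1370306) - 992260) = -3111310/(sqrt(248658) - 992260) = -3111310/(-992260 + sqrt(248658))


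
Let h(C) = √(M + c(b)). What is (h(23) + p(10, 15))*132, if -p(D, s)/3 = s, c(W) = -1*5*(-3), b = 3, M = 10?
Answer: -5280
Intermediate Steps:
c(W) = 15 (c(W) = -5*(-3) = 15)
p(D, s) = -3*s
h(C) = 5 (h(C) = √(10 + 15) = √25 = 5)
(h(23) + p(10, 15))*132 = (5 - 3*15)*132 = (5 - 45)*132 = -40*132 = -5280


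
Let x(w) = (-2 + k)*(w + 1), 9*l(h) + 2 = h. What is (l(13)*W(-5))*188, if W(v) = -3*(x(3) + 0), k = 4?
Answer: -16544/3 ≈ -5514.7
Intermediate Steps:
l(h) = -2/9 + h/9
x(w) = 2 + 2*w (x(w) = (-2 + 4)*(w + 1) = 2*(1 + w) = 2 + 2*w)
W(v) = -24 (W(v) = -3*((2 + 2*3) + 0) = -3*((2 + 6) + 0) = -3*(8 + 0) = -3*8 = -24)
(l(13)*W(-5))*188 = ((-2/9 + (⅑)*13)*(-24))*188 = ((-2/9 + 13/9)*(-24))*188 = ((11/9)*(-24))*188 = -88/3*188 = -16544/3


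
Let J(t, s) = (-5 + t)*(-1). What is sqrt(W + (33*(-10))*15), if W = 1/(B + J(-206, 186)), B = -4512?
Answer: I*sqrt(91568079251)/4301 ≈ 70.356*I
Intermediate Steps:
J(t, s) = 5 - t
W = -1/4301 (W = 1/(-4512 + (5 - 1*(-206))) = 1/(-4512 + (5 + 206)) = 1/(-4512 + 211) = 1/(-4301) = -1/4301 ≈ -0.00023250)
sqrt(W + (33*(-10))*15) = sqrt(-1/4301 + (33*(-10))*15) = sqrt(-1/4301 - 330*15) = sqrt(-1/4301 - 4950) = sqrt(-21289951/4301) = I*sqrt(91568079251)/4301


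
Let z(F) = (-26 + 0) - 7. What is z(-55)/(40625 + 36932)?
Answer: -33/77557 ≈ -0.00042549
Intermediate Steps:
z(F) = -33 (z(F) = -26 - 7 = -33)
z(-55)/(40625 + 36932) = -33/(40625 + 36932) = -33/77557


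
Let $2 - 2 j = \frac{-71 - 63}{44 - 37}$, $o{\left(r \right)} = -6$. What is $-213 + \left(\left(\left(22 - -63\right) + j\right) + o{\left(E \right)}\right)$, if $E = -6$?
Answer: $- \frac{864}{7} \approx -123.43$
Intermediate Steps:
$j = \frac{74}{7}$ ($j = 1 - \frac{\left(-71 - 63\right) \frac{1}{44 - 37}}{2} = 1 - \frac{\left(-134\right) \frac{1}{7}}{2} = 1 - - \frac{67}{7} = 1 + \frac{67}{7} = \frac{74}{7} \approx 10.571$)
$-213 + \left(\left(\left(22 - -63\right) + j\right) + o{\left(E \right)}\right) = -213 + \left(\left(\left(22 - -63\right) + \frac{74}{7}\right) - 6\right) = -213 + \left(\left(\left(22 + 63\right) + \frac{74}{7}\right) - 6\right) = -213 + \left(\left(85 + \frac{74}{7}\right) - 6\right) = -213 + \left(\frac{669}{7} - 6\right) = -213 + \frac{627}{7} = - \frac{864}{7}$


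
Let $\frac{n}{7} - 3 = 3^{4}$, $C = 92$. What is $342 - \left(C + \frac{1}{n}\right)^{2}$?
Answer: $- \frac{2808240961}{345744} \approx -8122.3$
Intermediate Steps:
$n = 588$ ($n = 21 + 7 \cdot 3^{4} = 21 + 7 \cdot 81 = 21 + 567 = 588$)
$342 - \left(C + \frac{1}{n}\right)^{2} = 342 - \left(92 + \frac{1}{588}\right)^{2} = 342 - \left(\frac{54097}{588}\right)^{2} = 342 - \frac{2926485409}{345744} = - \frac{2808240961}{345744}$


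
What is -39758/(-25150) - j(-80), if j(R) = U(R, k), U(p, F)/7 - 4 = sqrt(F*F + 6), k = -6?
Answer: -332221/12575 - 7*sqrt(42) ≈ -71.784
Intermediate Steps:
U(p, F) = 28 + 7*sqrt(6 + F**2) (U(p, F) = 28 + 7*sqrt(F*F + 6) = 28 + 7*sqrt(F**2 + 6) = 28 + 7*sqrt(6 + F**2))
j(R) = 28 + 7*sqrt(42) (j(R) = 28 + 7*sqrt(6 + (-6)**2) = 28 + 7*sqrt(6 + 36) = 28 + 7*sqrt(42))
-39758/(-25150) - j(-80) = -39758/(-25150) - (28 + 7*sqrt(42)) = -39758*(-1/25150) + (-28 - 7*sqrt(42)) = 19879/12575 + (-28 - 7*sqrt(42)) = -332221/12575 - 7*sqrt(42)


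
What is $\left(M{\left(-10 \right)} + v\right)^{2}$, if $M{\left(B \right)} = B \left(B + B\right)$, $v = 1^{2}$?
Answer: $40401$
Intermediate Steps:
$v = 1$
$M{\left(B \right)} = 2 B^{2}$ ($M{\left(B \right)} = B 2 B = 2 B^{2}$)
$\left(M{\left(-10 \right)} + v\right)^{2} = \left(2 \left(-10\right)^{2} + 1\right)^{2} = \left(2 \cdot 100 + 1\right)^{2} = \left(200 + 1\right)^{2} = 201^{2} = 40401$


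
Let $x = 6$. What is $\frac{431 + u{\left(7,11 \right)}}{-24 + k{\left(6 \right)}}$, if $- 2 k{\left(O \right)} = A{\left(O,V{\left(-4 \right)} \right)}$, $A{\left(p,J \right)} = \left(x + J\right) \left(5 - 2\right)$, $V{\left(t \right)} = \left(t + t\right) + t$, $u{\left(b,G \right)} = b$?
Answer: $- \frac{146}{5} \approx -29.2$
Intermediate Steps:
$V{\left(t \right)} = 3 t$ ($V{\left(t \right)} = 2 t + t = 3 t$)
$A{\left(p,J \right)} = 18 + 3 J$ ($A{\left(p,J \right)} = \left(6 + J\right) \left(5 - 2\right) = \left(6 + J\right) 3 = 18 + 3 J$)
$k{\left(O \right)} = 9$ ($k{\left(O \right)} = - \frac{18 + 3 \cdot 3 \left(-4\right)}{2} = - \frac{18 + 3 \left(-12\right)}{2} = - \frac{18 - 36}{2} = \left(- \frac{1}{2}\right) \left(-18\right) = 9$)
$\frac{431 + u{\left(7,11 \right)}}{-24 + k{\left(6 \right)}} = \frac{431 + 7}{-24 + 9} = \frac{438}{-15} = 438 \left(- \frac{1}{15}\right) = - \frac{146}{5}$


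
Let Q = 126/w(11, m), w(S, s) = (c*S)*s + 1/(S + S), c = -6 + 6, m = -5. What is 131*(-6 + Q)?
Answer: 362346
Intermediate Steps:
c = 0
w(S, s) = 1/(2*S) (w(S, s) = (0*S)*s + 1/(S + S) = 0*s + 1/(2*S) = 0 + 1/(2*S) = 1/(2*S))
Q = 2772 (Q = 126/(((½)/11)) = 126/(((½)*(1/11))) = 126/(1/22) = 126*22 = 2772)
131*(-6 + Q) = 131*(-6 + 2772) = 131*2766 = 362346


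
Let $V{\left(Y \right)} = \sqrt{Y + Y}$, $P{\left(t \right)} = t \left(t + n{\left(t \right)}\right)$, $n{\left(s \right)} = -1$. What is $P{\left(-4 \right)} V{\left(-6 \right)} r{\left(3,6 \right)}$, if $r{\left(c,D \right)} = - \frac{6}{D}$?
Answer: $- 40 i \sqrt{3} \approx - 69.282 i$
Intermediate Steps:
$P{\left(t \right)} = t \left(-1 + t\right)$ ($P{\left(t \right)} = t \left(t - 1\right) = t \left(-1 + t\right)$)
$V{\left(Y \right)} = \sqrt{2} \sqrt{Y}$ ($V{\left(Y \right)} = \sqrt{2 Y} = \sqrt{2} \sqrt{Y}$)
$P{\left(-4 \right)} V{\left(-6 \right)} r{\left(3,6 \right)} = - 4 \left(-1 - 4\right) \sqrt{2} \sqrt{-6} \left(- \frac{6}{6}\right) = \left(-4\right) \left(-5\right) \sqrt{2} i \sqrt{6} \left(\left(-6\right) \frac{1}{6}\right) = 20 \cdot 2 i \sqrt{3} \left(-1\right) = 40 i \sqrt{3} \left(-1\right) = - 40 i \sqrt{3}$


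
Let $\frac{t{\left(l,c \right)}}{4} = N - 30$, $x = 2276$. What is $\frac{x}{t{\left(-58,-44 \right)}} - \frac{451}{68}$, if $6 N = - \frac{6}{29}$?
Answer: $- \frac{1514889}{59228} \approx -25.577$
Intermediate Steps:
$N = - \frac{1}{29}$ ($N = \frac{\left(-6\right) \frac{1}{29}}{6} = \frac{1}{6} \left(- \frac{6}{29}\right) = - \frac{1}{29} \approx -0.034483$)
$t{\left(l,c \right)} = - \frac{3484}{29}$ ($t{\left(l,c \right)} = 4 \left(- \frac{1}{29} - 30\right) = 4 \left(- \frac{871}{29}\right) = - \frac{3484}{29}$)
$\frac{x}{t{\left(-58,-44 \right)}} - \frac{451}{68} = \frac{2276}{- \frac{3484}{29}} - \frac{451}{68} = 2276 \left(- \frac{29}{3484}\right) - \frac{451}{68} = - \frac{16501}{871} - \frac{451}{68} = - \frac{1514889}{59228}$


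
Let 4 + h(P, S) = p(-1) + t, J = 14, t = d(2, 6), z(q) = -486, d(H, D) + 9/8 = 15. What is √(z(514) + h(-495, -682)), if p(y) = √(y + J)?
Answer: √(-7618 + 16*√13)/4 ≈ 21.738*I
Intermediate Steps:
d(H, D) = 111/8 (d(H, D) = -9/8 + 15 = 111/8)
t = 111/8 ≈ 13.875
p(y) = √(14 + y) (p(y) = √(y + 14) = √(14 + y))
h(P, S) = 79/8 + √13 (h(P, S) = -4 + (√(14 - 1) + 111/8) = -4 + (√13 + 111/8) = -4 + (111/8 + √13) = 79/8 + √13)
√(z(514) + h(-495, -682)) = √(-486 + (79/8 + √13)) = √(-3809/8 + √13)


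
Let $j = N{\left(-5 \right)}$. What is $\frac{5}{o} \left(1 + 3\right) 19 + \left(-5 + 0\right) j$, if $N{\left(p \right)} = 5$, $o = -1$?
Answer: $-405$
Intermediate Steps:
$j = 5$
$\frac{5}{o} \left(1 + 3\right) 19 + \left(-5 + 0\right) j = \frac{5}{-1} \left(1 + 3\right) 19 + \left(-5 + 0\right) 5 = 5 \left(-1\right) 4 \cdot 19 - 25 = \left(-5\right) 4 \cdot 19 - 25 = \left(-20\right) 19 - 25 = -380 - 25 = -405$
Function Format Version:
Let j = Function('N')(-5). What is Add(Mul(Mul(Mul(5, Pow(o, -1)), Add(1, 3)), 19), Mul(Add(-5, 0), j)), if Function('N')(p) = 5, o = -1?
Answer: -405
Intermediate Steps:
j = 5
Add(Mul(Mul(Mul(5, Pow(o, -1)), Add(1, 3)), 19), Mul(Add(-5, 0), j)) = Add(Mul(Mul(Mul(5, Pow(-1, -1)), Add(1, 3)), 19), Mul(Add(-5, 0), 5)) = Add(Mul(Mul(Mul(5, -1), 4), 19), Mul(-5, 5)) = Add(Mul(Mul(-5, 4), 19), -25) = Add(Mul(-20, 19), -25) = Add(-380, -25) = -405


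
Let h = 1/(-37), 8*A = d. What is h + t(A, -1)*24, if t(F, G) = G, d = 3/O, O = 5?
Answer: -889/37 ≈ -24.027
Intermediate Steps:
d = ⅗ (d = 3/5 = 3*(⅕) = ⅗ ≈ 0.60000)
A = 3/40 (A = (⅛)*(⅗) = 3/40 ≈ 0.075000)
h = -1/37 ≈ -0.027027
h + t(A, -1)*24 = -1/37 - 1*24 = -1/37 - 24 = -889/37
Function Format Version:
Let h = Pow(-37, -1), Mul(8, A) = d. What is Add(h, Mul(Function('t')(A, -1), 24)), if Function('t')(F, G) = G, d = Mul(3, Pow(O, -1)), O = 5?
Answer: Rational(-889, 37) ≈ -24.027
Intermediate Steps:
d = Rational(3, 5) (d = Mul(3, Pow(5, -1)) = Mul(3, Rational(1, 5)) = Rational(3, 5) ≈ 0.60000)
A = Rational(3, 40) (A = Mul(Rational(1, 8), Rational(3, 5)) = Rational(3, 40) ≈ 0.075000)
h = Rational(-1, 37) ≈ -0.027027
Add(h, Mul(Function('t')(A, -1), 24)) = Add(Rational(-1, 37), Mul(-1, 24)) = Add(Rational(-1, 37), -24) = Rational(-889, 37)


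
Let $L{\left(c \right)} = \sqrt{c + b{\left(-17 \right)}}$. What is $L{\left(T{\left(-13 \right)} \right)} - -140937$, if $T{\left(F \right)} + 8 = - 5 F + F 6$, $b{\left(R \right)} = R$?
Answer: $140937 + i \sqrt{38} \approx 1.4094 \cdot 10^{5} + 6.1644 i$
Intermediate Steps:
$T{\left(F \right)} = -8 + F$ ($T{\left(F \right)} = -8 - \left(5 F - F 6\right) = -8 + \left(- 5 F + 6 F\right) = -8 + F$)
$L{\left(c \right)} = \sqrt{-17 + c}$ ($L{\left(c \right)} = \sqrt{c - 17} = \sqrt{-17 + c}$)
$L{\left(T{\left(-13 \right)} \right)} - -140937 = \sqrt{-17 - 21} - -140937 = \sqrt{-17 - 21} + 140937 = \sqrt{-38} + 140937 = i \sqrt{38} + 140937 = 140937 + i \sqrt{38}$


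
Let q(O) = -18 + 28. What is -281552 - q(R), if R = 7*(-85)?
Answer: -281562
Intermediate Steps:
R = -595
q(O) = 10
-281552 - q(R) = -281552 - 1*10 = -281552 - 10 = -281562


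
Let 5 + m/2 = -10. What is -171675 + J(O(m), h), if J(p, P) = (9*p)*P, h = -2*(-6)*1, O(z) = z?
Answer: -174915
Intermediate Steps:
m = -30 (m = -10 + 2*(-10) = -10 - 20 = -30)
h = 12 (h = 12*1 = 12)
J(p, P) = 9*P*p
-171675 + J(O(m), h) = -171675 + 9*12*(-30) = -171675 - 3240 = -174915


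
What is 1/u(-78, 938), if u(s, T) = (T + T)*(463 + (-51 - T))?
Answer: -1/986776 ≈ -1.0134e-6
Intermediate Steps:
u(s, T) = 2*T*(412 - T) (u(s, T) = (2*T)*(412 - T) = 2*T*(412 - T))
1/u(-78, 938) = 1/(2*938*(412 - 1*938)) = 1/(2*938*(412 - 938)) = 1/(2*938*(-526)) = 1/(-986776) = -1/986776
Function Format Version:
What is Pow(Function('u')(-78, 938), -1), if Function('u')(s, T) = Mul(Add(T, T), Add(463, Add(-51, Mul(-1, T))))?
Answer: Rational(-1, 986776) ≈ -1.0134e-6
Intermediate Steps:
Function('u')(s, T) = Mul(2, T, Add(412, Mul(-1, T))) (Function('u')(s, T) = Mul(Mul(2, T), Add(412, Mul(-1, T))) = Mul(2, T, Add(412, Mul(-1, T))))
Pow(Function('u')(-78, 938), -1) = Pow(Mul(2, 938, Add(412, Mul(-1, 938))), -1) = Pow(Mul(2, 938, Add(412, -938)), -1) = Pow(Mul(2, 938, -526), -1) = Pow(-986776, -1) = Rational(-1, 986776)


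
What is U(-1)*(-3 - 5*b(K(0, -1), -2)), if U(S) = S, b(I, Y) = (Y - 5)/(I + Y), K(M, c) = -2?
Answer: 47/4 ≈ 11.750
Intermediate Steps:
b(I, Y) = (-5 + Y)/(I + Y)
U(-1)*(-3 - 5*b(K(0, -1), -2)) = -(-3 - 5*(-5 - 2)/(-2 - 2)) = -(-3 - 5*(-7)/(-4)) = -(-3 - (-5)*(-7)/4) = -(-3 - 5*7/4) = -(-3 - 35/4) = -1*(-47/4) = 47/4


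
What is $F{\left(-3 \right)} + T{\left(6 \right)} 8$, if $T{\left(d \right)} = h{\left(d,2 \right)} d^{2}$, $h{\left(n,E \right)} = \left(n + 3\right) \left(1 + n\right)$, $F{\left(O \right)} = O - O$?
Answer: $18144$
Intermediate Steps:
$F{\left(O \right)} = 0$
$h{\left(n,E \right)} = \left(1 + n\right) \left(3 + n\right)$ ($h{\left(n,E \right)} = \left(3 + n\right) \left(1 + n\right) = \left(1 + n\right) \left(3 + n\right)$)
$T{\left(d \right)} = d^{2} \left(3 + d^{2} + 4 d\right)$ ($T{\left(d \right)} = \left(3 + d^{2} + 4 d\right) d^{2} = d^{2} \left(3 + d^{2} + 4 d\right)$)
$F{\left(-3 \right)} + T{\left(6 \right)} 8 = 0 + 6^{2} \left(3 + 6^{2} + 4 \cdot 6\right) 8 = 0 + 36 \left(3 + 36 + 24\right) 8 = 0 + 36 \cdot 63 \cdot 8 = 0 + 2268 \cdot 8 = 0 + 18144 = 18144$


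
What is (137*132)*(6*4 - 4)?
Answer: 361680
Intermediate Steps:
(137*132)*(6*4 - 4) = 18084*(24 - 4) = 18084*20 = 361680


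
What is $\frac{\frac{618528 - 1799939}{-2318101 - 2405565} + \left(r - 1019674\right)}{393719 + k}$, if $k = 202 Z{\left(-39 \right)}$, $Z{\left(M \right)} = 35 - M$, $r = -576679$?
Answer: $- \frac{7540637208687}{1930406413222} \approx -3.9062$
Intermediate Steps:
$k = 14948$ ($k = 202 \left(35 - -39\right) = 202 \left(35 + 39\right) = 202 \cdot 74 = 14948$)
$\frac{\frac{618528 - 1799939}{-2318101 - 2405565} + \left(r - 1019674\right)}{393719 + k} = \frac{\frac{618528 - 1799939}{-2318101 - 2405565} - 1596353}{393719 + 14948} = \frac{- \frac{1181411}{-4723666} - 1596353}{408667} = \left(\left(-1181411\right) \left(- \frac{1}{4723666}\right) - 1596353\right) \frac{1}{408667} = \left(\frac{1181411}{4723666} - 1596353\right) \frac{1}{408667} = \left(- \frac{7540637208687}{4723666}\right) \frac{1}{408667} = - \frac{7540637208687}{1930406413222}$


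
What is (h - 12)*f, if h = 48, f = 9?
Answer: 324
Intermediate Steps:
(h - 12)*f = (48 - 12)*9 = 36*9 = 324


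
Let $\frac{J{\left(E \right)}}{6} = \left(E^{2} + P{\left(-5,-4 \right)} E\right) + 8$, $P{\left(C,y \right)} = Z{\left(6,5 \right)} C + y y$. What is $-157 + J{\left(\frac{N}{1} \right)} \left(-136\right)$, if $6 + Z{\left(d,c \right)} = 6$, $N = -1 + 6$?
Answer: $-92365$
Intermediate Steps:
$N = 5$
$Z{\left(d,c \right)} = 0$ ($Z{\left(d,c \right)} = -6 + 6 = 0$)
$P{\left(C,y \right)} = y^{2}$ ($P{\left(C,y \right)} = 0 C + y y = 0 + y^{2} = y^{2}$)
$J{\left(E \right)} = 48 + 6 E^{2} + 96 E$ ($J{\left(E \right)} = 6 \left(\left(E^{2} + \left(-4\right)^{2} E\right) + 8\right) = 6 \left(\left(E^{2} + 16 E\right) + 8\right) = 6 \left(8 + E^{2} + 16 E\right) = 48 + 6 E^{2} + 96 E$)
$-157 + J{\left(\frac{N}{1} \right)} \left(-136\right) = -157 + \left(48 + 6 \left(\frac{5}{1}\right)^{2} + 96 \cdot \frac{5}{1}\right) \left(-136\right) = -157 + \left(48 + 6 \left(5 \cdot 1\right)^{2} + 96 \cdot 5 \cdot 1\right) \left(-136\right) = -157 + \left(48 + 6 \cdot 5^{2} + 96 \cdot 5\right) \left(-136\right) = -157 + \left(48 + 6 \cdot 25 + 480\right) \left(-136\right) = -157 + \left(48 + 150 + 480\right) \left(-136\right) = -157 + 678 \left(-136\right) = -157 - 92208 = -92365$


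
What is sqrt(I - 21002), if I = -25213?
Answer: 3*I*sqrt(5135) ≈ 214.98*I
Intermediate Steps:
sqrt(I - 21002) = sqrt(-25213 - 21002) = sqrt(-46215) = 3*I*sqrt(5135)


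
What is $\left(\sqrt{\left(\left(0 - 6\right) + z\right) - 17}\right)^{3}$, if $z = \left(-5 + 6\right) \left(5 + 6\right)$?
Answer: $- 24 i \sqrt{3} \approx - 41.569 i$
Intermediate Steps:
$z = 11$ ($z = 1 \cdot 11 = 11$)
$\left(\sqrt{\left(\left(0 - 6\right) + z\right) - 17}\right)^{3} = \left(\sqrt{\left(\left(0 - 6\right) + 11\right) - 17}\right)^{3} = \left(\sqrt{\left(-6 + 11\right) - 17}\right)^{3} = \left(\sqrt{5 - 17}\right)^{3} = \left(\sqrt{-12}\right)^{3} = \left(2 i \sqrt{3}\right)^{3} = - 24 i \sqrt{3}$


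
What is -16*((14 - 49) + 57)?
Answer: -352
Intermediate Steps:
-16*((14 - 49) + 57) = -16*(-35 + 57) = -16*22 = -352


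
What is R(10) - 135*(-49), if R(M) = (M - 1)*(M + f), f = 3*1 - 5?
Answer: 6687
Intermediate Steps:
f = -2 (f = 3 - 5 = -2)
R(M) = (-1 + M)*(-2 + M) (R(M) = (M - 1)*(M - 2) = (-1 + M)*(-2 + M))
R(10) - 135*(-49) = (2 + 10**2 - 3*10) - 135*(-49) = (2 + 100 - 30) + 6615 = 72 + 6615 = 6687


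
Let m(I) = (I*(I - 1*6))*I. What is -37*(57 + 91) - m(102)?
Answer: -1004260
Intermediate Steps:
m(I) = I**2*(-6 + I) (m(I) = (I*(I - 6))*I = (I*(-6 + I))*I = I**2*(-6 + I))
-37*(57 + 91) - m(102) = -37*(57 + 91) - 102**2*(-6 + 102) = -37*148 - 10404*96 = -5476 - 1*998784 = -5476 - 998784 = -1004260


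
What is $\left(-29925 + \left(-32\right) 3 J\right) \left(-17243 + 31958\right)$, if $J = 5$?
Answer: $-447409575$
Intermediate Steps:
$\left(-29925 + \left(-32\right) 3 J\right) \left(-17243 + 31958\right) = \left(-29925 + \left(-32\right) 3 \cdot 5\right) \left(-17243 + 31958\right) = \left(-29925 - 480\right) 14715 = \left(-30405\right) 14715 = -447409575$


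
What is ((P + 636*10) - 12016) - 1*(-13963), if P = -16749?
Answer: -8442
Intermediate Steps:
((P + 636*10) - 12016) - 1*(-13963) = ((-16749 + 636*10) - 12016) - 1*(-13963) = ((-16749 + 6360) - 12016) + 13963 = (-10389 - 12016) + 13963 = -22405 + 13963 = -8442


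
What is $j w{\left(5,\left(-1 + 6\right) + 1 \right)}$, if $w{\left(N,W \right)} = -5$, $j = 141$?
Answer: $-705$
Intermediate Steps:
$j w{\left(5,\left(-1 + 6\right) + 1 \right)} = 141 \left(-5\right) = -705$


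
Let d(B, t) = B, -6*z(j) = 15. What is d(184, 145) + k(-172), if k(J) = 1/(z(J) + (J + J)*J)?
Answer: 21772906/118331 ≈ 184.00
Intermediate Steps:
z(j) = -5/2 (z(j) = -⅙*15 = -5/2)
k(J) = 1/(-5/2 + 2*J²) (k(J) = 1/(-5/2 + (J + J)*J) = 1/(-5/2 + (2*J)*J) = 1/(-5/2 + 2*J²))
d(184, 145) + k(-172) = 184 + 2/(-5 + 4*(-172)²) = 184 + 2/(-5 + 4*29584) = 184 + 2/(-5 + 118336) = 184 + 2/118331 = 21772906/118331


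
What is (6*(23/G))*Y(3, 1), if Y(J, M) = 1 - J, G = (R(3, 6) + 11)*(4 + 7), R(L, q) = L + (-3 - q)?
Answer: -276/55 ≈ -5.0182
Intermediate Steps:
R(L, q) = -3 + L - q
G = 55 (G = ((-3 + 3 - 1*6) + 11)*(4 + 7) = ((-3 + 3 - 6) + 11)*11 = (-6 + 11)*11 = 5*11 = 55)
(6*(23/G))*Y(3, 1) = (6*(23/55))*(1 - 1*3) = (6*(23*(1/55)))*(1 - 3) = (6*(23/55))*(-2) = (138/55)*(-2) = -276/55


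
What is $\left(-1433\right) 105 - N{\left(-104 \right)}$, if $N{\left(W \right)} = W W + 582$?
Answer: $-161863$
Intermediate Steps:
$N{\left(W \right)} = 582 + W^{2}$ ($N{\left(W \right)} = W^{2} + 582 = 582 + W^{2}$)
$\left(-1433\right) 105 - N{\left(-104 \right)} = \left(-1433\right) 105 - \left(582 + \left(-104\right)^{2}\right) = -150465 - \left(582 + 10816\right) = -150465 - 11398 = -161863$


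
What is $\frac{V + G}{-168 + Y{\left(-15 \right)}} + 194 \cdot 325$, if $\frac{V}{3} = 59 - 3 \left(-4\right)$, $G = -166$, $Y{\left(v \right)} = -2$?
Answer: $\frac{10718453}{170} \approx 63050.0$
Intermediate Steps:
$V = 213$ ($V = 3 \left(59 - 3 \left(-4\right)\right) = 3 \left(59 - -12\right) = 3 \left(59 + 12\right) = 3 \cdot 71 = 213$)
$\frac{V + G}{-168 + Y{\left(-15 \right)}} + 194 \cdot 325 = \frac{213 - 166}{-168 - 2} + 194 \cdot 325 = \frac{47}{-170} + 63050 = 47 \left(- \frac{1}{170}\right) + 63050 = - \frac{47}{170} + 63050 = \frac{10718453}{170}$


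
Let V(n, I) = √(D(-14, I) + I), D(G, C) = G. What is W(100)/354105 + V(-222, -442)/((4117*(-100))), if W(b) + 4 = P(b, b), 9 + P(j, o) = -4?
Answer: -17/354105 - I*√114/205850 ≈ -4.8008e-5 - 5.1868e-5*I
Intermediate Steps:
P(j, o) = -13 (P(j, o) = -9 - 4 = -13)
W(b) = -17 (W(b) = -4 - 13 = -17)
V(n, I) = √(-14 + I)
W(100)/354105 + V(-222, -442)/((4117*(-100))) = -17/354105 + √(-14 - 442)/((4117*(-100))) = -17*1/354105 + √(-456)/(-411700) = -17/354105 + (2*I*√114)*(-1/411700) = -17/354105 - I*√114/205850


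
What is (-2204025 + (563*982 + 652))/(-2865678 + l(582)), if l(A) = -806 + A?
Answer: 1650507/2865902 ≈ 0.57591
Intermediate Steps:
(-2204025 + (563*982 + 652))/(-2865678 + l(582)) = (-2204025 + (563*982 + 652))/(-2865678 + (-806 + 582)) = (-2204025 + (552866 + 652))/(-2865678 - 224) = (-2204025 + 553518)/(-2865902) = -1650507*(-1/2865902) = 1650507/2865902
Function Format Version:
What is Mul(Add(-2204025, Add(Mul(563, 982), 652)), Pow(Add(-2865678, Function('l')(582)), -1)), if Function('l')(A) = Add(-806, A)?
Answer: Rational(1650507, 2865902) ≈ 0.57591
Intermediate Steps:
Mul(Add(-2204025, Add(Mul(563, 982), 652)), Pow(Add(-2865678, Function('l')(582)), -1)) = Mul(Add(-2204025, Add(Mul(563, 982), 652)), Pow(Add(-2865678, Add(-806, 582)), -1)) = Mul(Add(-2204025, Add(552866, 652)), Pow(Add(-2865678, -224), -1)) = Mul(Add(-2204025, 553518), Pow(-2865902, -1)) = Mul(-1650507, Rational(-1, 2865902)) = Rational(1650507, 2865902)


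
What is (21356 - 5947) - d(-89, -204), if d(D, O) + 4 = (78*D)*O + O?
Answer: -1400551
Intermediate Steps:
d(D, O) = -4 + O + 78*D*O (d(D, O) = -4 + ((78*D)*O + O) = -4 + (78*D*O + O) = -4 + (O + 78*D*O) = -4 + O + 78*D*O)
(21356 - 5947) - d(-89, -204) = (21356 - 5947) - (-4 - 204 + 78*(-89)*(-204)) = 15409 - (-4 - 204 + 1416168) = 15409 - 1*1415960 = 15409 - 1415960 = -1400551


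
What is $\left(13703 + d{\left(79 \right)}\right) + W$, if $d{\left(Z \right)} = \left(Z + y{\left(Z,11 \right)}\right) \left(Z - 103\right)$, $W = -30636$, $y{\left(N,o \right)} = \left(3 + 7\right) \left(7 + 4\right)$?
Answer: $-21469$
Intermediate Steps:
$y{\left(N,o \right)} = 110$ ($y{\left(N,o \right)} = 10 \cdot 11 = 110$)
$d{\left(Z \right)} = \left(-103 + Z\right) \left(110 + Z\right)$ ($d{\left(Z \right)} = \left(Z + 110\right) \left(Z - 103\right) = \left(110 + Z\right) \left(-103 + Z\right) = \left(-103 + Z\right) \left(110 + Z\right)$)
$\left(13703 + d{\left(79 \right)}\right) + W = \left(13703 + \left(-11330 + 79^{2} + 7 \cdot 79\right)\right) - 30636 = \left(13703 + \left(-11330 + 6241 + 553\right)\right) - 30636 = \left(13703 - 4536\right) - 30636 = 9167 - 30636 = -21469$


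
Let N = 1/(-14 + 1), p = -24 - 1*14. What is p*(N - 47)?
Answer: 23256/13 ≈ 1788.9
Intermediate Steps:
p = -38 (p = -24 - 14 = -38)
N = -1/13 (N = 1/(-13) = -1/13 ≈ -0.076923)
p*(N - 47) = -38*(-1/13 - 47) = -38*(-612/13) = 23256/13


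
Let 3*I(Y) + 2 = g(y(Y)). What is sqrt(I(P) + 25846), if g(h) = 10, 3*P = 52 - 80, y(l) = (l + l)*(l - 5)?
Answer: sqrt(232638)/3 ≈ 160.78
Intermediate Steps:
y(l) = 2*l*(-5 + l) (y(l) = (2*l)*(-5 + l) = 2*l*(-5 + l))
P = -28/3 (P = (52 - 80)/3 = (1/3)*(-28) = -28/3 ≈ -9.3333)
I(Y) = 8/3 (I(Y) = -2/3 + (1/3)*10 = -2/3 + 10/3 = 8/3)
sqrt(I(P) + 25846) = sqrt(8/3 + 25846) = sqrt(77546/3) = sqrt(232638)/3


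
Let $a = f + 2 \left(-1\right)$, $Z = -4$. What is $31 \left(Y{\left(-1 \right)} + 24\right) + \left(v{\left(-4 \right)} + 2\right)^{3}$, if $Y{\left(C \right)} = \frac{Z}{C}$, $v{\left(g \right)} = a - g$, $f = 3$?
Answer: $1211$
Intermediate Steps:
$a = 1$ ($a = 3 + 2 \left(-1\right) = 3 - 2 = 1$)
$v{\left(g \right)} = 1 - g$
$Y{\left(C \right)} = - \frac{4}{C}$
$31 \left(Y{\left(-1 \right)} + 24\right) + \left(v{\left(-4 \right)} + 2\right)^{3} = 31 \left(- \frac{4}{-1} + 24\right) + \left(\left(1 - -4\right) + 2\right)^{3} = 31 \left(\left(-4\right) \left(-1\right) + 24\right) + \left(\left(1 + 4\right) + 2\right)^{3} = 31 \left(4 + 24\right) + \left(5 + 2\right)^{3} = 31 \cdot 28 + 7^{3} = 868 + 343 = 1211$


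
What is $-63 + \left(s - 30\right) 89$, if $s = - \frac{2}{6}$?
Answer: $- \frac{8288}{3} \approx -2762.7$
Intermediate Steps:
$s = - \frac{1}{3}$ ($s = \left(-2\right) \frac{1}{6} = - \frac{1}{3} \approx -0.33333$)
$-63 + \left(s - 30\right) 89 = -63 + \left(- \frac{1}{3} - 30\right) 89 = -63 - \frac{8099}{3} = - \frac{8288}{3}$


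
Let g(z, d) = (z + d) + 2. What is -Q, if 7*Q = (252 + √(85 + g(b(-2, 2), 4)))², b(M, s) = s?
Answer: -(252 + √93)²/7 ≈ -9779.6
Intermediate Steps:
g(z, d) = 2 + d + z (g(z, d) = (d + z) + 2 = 2 + d + z)
Q = (252 + √93)²/7 (Q = (252 + √(85 + (2 + 4 + 2)))²/7 = (252 + √(85 + 8))²/7 = (252 + √93)²/7 ≈ 9779.6)
-Q = -(252 + √93)²/7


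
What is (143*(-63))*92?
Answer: -828828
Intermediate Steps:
(143*(-63))*92 = -9009*92 = -828828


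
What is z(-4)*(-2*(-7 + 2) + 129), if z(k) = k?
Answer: -556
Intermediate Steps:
z(-4)*(-2*(-7 + 2) + 129) = -4*(-2*(-7 + 2) + 129) = -4*(-2*(-5) + 129) = -4*(10 + 129) = -4*139 = -556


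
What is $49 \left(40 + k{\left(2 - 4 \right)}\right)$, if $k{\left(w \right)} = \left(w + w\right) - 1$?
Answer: $1715$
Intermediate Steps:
$k{\left(w \right)} = -1 + 2 w$ ($k{\left(w \right)} = 2 w - 1 = -1 + 2 w$)
$49 \left(40 + k{\left(2 - 4 \right)}\right) = 49 \left(40 + \left(-1 + 2 \left(2 - 4\right)\right)\right) = 49 \left(40 + \left(-1 + 2 \left(-2\right)\right)\right) = 49 \left(40 - 5\right) = 49 \cdot 35 = 1715$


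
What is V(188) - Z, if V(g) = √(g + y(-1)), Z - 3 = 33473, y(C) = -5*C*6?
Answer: -33476 + √218 ≈ -33461.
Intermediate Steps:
y(C) = -30*C
Z = 33476 (Z = 3 + 33473 = 33476)
V(g) = √(30 + g) (V(g) = √(g - 30*(-1)) = √(g + 30) = √(30 + g))
V(188) - Z = √(30 + 188) - 1*33476 = √218 - 33476 = -33476 + √218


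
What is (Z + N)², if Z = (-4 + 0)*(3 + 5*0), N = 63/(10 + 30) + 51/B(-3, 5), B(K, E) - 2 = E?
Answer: 772641/78400 ≈ 9.8551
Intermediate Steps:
B(K, E) = 2 + E
N = 2481/280 (N = 63/(10 + 30) + 51/(2 + 5) = 63/40 + 51/7 = 2481/280 ≈ 8.8607)
Z = -12 (Z = -4*(3 + 0) = -4*3 = -12)
(Z + N)² = (-12 + 2481/280)² = (-879/280)² = 772641/78400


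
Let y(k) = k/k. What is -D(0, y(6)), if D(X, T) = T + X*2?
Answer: -1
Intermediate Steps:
y(k) = 1
D(X, T) = T + 2*X
-D(0, y(6)) = -(1 + 2*0) = -(1 + 0) = -1*1 = -1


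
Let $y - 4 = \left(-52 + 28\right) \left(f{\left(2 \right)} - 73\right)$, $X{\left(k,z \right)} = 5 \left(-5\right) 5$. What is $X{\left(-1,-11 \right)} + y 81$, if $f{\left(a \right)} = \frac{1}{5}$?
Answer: $\frac{708611}{5} \approx 1.4172 \cdot 10^{5}$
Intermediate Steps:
$f{\left(a \right)} = \frac{1}{5}$
$X{\left(k,z \right)} = -125$ ($X{\left(k,z \right)} = \left(-25\right) 5 = -125$)
$y = \frac{8756}{5}$ ($y = 4 + \left(-52 + 28\right) \left(\frac{1}{5} - 73\right) = 4 - - \frac{8736}{5} = 4 + \frac{8736}{5} = \frac{8756}{5} \approx 1751.2$)
$X{\left(-1,-11 \right)} + y 81 = -125 + \frac{8756}{5} \cdot 81 = -125 + \frac{709236}{5} = \frac{708611}{5}$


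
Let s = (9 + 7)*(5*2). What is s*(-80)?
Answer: -12800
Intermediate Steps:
s = 160 (s = 16*10 = 160)
s*(-80) = 160*(-80) = -12800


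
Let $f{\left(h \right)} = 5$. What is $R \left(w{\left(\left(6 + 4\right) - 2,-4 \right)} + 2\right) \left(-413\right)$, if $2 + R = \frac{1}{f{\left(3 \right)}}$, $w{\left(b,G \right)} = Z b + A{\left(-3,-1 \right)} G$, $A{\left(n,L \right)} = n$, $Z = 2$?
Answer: $22302$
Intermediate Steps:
$w{\left(b,G \right)} = - 3 G + 2 b$ ($w{\left(b,G \right)} = 2 b - 3 G = - 3 G + 2 b$)
$R = - \frac{9}{5}$ ($R = -2 + \frac{1}{5} = - \frac{9}{5} \approx -1.8$)
$R \left(w{\left(\left(6 + 4\right) - 2,-4 \right)} + 2\right) \left(-413\right) = - \frac{9 \left(\left(\left(-3\right) \left(-4\right) + 2 \left(\left(6 + 4\right) - 2\right)\right) + 2\right)}{5} \left(-413\right) = - \frac{9 \left(\left(12 + 2 \left(10 - 2\right)\right) + 2\right)}{5} \left(-413\right) = - \frac{9 \left(\left(12 + 2 \cdot 8\right) + 2\right)}{5} \left(-413\right) = - \frac{9 \left(\left(12 + 16\right) + 2\right)}{5} \left(-413\right) = - \frac{9 \left(28 + 2\right)}{5} \left(-413\right) = \left(- \frac{9}{5}\right) 30 \left(-413\right) = \left(-54\right) \left(-413\right) = 22302$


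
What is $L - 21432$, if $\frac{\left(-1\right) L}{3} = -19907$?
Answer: $38289$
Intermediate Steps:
$L = 59721$ ($L = \left(-3\right) \left(-19907\right) = 59721$)
$L - 21432 = 59721 - 21432 = 38289$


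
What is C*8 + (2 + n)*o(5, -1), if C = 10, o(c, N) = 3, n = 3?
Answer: 95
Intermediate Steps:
C*8 + (2 + n)*o(5, -1) = 10*8 + (2 + 3)*3 = 80 + 5*3 = 80 + 15 = 95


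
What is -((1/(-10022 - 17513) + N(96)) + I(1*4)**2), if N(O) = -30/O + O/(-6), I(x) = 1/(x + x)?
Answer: 28719069/1762240 ≈ 16.297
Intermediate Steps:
I(x) = 1/(2*x)
N(O) = -30/O - O/6 (N(O) = -30/O + O*(-1/6) = -30/O - O/6)
-((1/(-10022 - 17513) + N(96)) + I(1*4)**2) = -((1/(-10022 - 17513) + (-30/96 - 1/6*96)) + (1/(2*((1*4))))**2) = -((1/(-27535) + (-30*1/96 - 16)) + ((1/2)/4)**2) = -((-1/27535 + (-5/16 - 16)) + ((1/2)*(1/4))**2) = -((-1/27535 - 261/16) + (1/8)**2) = -(-7186651/440560 + 1/64) = -1*(-28719069/1762240) = 28719069/1762240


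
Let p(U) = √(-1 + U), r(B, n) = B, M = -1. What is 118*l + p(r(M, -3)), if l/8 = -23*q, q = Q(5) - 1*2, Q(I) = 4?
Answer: -43424 + I*√2 ≈ -43424.0 + 1.4142*I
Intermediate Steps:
q = 2 (q = 4 - 1*2 = 4 - 2 = 2)
l = -368 (l = 8*(-23*2) = 8*(-46) = -368)
118*l + p(r(M, -3)) = 118*(-368) + √(-1 - 1) = -43424 + √(-2) = -43424 + I*√2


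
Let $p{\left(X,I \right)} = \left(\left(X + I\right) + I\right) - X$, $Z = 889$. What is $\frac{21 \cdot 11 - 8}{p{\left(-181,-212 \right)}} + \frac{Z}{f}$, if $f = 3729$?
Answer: $- \frac{454631}{1581096} \approx -0.28754$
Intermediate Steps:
$p{\left(X,I \right)} = 2 I$ ($p{\left(X,I \right)} = \left(\left(I + X\right) + I\right) - X = \left(X + 2 I\right) - X = 2 I$)
$\frac{21 \cdot 11 - 8}{p{\left(-181,-212 \right)}} + \frac{Z}{f} = \frac{21 \cdot 11 - 8}{2 \left(-212\right)} + \frac{889}{3729} = \frac{231 - 8}{-424} + 889 \cdot \frac{1}{3729} = 223 \left(- \frac{1}{424}\right) + \frac{889}{3729} = - \frac{223}{424} + \frac{889}{3729} = - \frac{454631}{1581096}$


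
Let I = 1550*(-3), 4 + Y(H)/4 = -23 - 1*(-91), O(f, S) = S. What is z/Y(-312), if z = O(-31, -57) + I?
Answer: -4707/256 ≈ -18.387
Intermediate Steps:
Y(H) = 256 (Y(H) = -16 + 4*(-23 - 1*(-91)) = -16 + 4*(-23 + 91) = -16 + 4*68 = -16 + 272 = 256)
I = -4650
z = -4707 (z = -57 - 4650 = -4707)
z/Y(-312) = -4707/256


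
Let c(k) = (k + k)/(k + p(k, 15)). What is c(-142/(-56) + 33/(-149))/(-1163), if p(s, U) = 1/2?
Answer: -19310/13654783 ≈ -0.0014142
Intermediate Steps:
p(s, U) = 1/2
c(k) = 2*k/(1/2 + k) (c(k) = (k + k)/(k + 1/2) = (2*k)/(1/2 + k) = 2*k/(1/2 + k))
c(-142/(-56) + 33/(-149))/(-1163) = (4*(-142/(-56) + 33/(-149))/(1 + 2*(-142/(-56) + 33/(-149))))/(-1163) = (4*(-142*(-1/56) + 33*(-1/149))/(1 + 2*(-142*(-1/56) + 33*(-1/149))))*(-1/1163) = (4*(71/28 - 33/149)/(1 + 2*(71/28 - 33/149)))*(-1/1163) = (4*(9655/4172)/(1 + 2*(9655/4172)))*(-1/1163) = (4*(9655/4172)/(1 + 9655/2086))*(-1/1163) = (4*(9655/4172)/(11741/2086))*(-1/1163) = (4*(9655/4172)*(2086/11741))*(-1/1163) = (19310/11741)*(-1/1163) = -19310/13654783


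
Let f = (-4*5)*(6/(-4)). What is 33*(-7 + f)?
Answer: 759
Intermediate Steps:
f = 30 (f = -120*(-1)/4 = -20*(-3/2) = 30)
33*(-7 + f) = 33*(-7 + 30) = 33*23 = 759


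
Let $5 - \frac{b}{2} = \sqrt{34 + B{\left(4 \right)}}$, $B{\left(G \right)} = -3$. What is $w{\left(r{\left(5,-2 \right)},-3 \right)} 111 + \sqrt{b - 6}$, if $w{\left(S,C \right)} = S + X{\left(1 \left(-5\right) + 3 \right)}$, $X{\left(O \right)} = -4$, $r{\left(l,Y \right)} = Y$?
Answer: $-666 + \sqrt{4 - 2 \sqrt{31}} \approx -666.0 + 2.6712 i$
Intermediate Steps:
$b = 10 - 2 \sqrt{31}$ ($b = 10 - 2 \sqrt{34 - 3} = 10 - 2 \sqrt{31} \approx -1.1355$)
$w{\left(S,C \right)} = -4 + S$ ($w{\left(S,C \right)} = S - 4 = -4 + S$)
$w{\left(r{\left(5,-2 \right)},-3 \right)} 111 + \sqrt{b - 6} = \left(-4 - 2\right) 111 + \sqrt{\left(10 - 2 \sqrt{31}\right) - 6} = \left(-6\right) 111 + \sqrt{4 - 2 \sqrt{31}} = -666 + \sqrt{4 - 2 \sqrt{31}}$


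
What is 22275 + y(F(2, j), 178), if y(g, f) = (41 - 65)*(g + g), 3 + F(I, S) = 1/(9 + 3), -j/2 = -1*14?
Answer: 22415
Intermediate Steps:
j = 28 (j = -(-2)*14 = -2*(-14) = 28)
F(I, S) = -35/12 (F(I, S) = -3 + 1/(9 + 3) = -3 + 1/12 = -35/12)
y(g, f) = -48*g
22275 + y(F(2, j), 178) = 22275 - 48*(-35/12) = 22275 + 140 = 22415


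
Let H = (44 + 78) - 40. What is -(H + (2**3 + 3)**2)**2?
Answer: -41209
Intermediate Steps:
H = 82 (H = 122 - 40 = 82)
-(H + (2**3 + 3)**2)**2 = -(82 + (2**3 + 3)**2)**2 = -(82 + (8 + 3)**2)**2 = -(82 + 11**2)**2 = -(82 + 121)**2 = -1*203**2 = -1*41209 = -41209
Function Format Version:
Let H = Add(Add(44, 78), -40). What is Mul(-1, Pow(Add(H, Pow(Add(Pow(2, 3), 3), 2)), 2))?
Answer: -41209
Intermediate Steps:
H = 82 (H = Add(122, -40) = 82)
Mul(-1, Pow(Add(H, Pow(Add(Pow(2, 3), 3), 2)), 2)) = Mul(-1, Pow(Add(82, Pow(Add(Pow(2, 3), 3), 2)), 2)) = Mul(-1, Pow(Add(82, Pow(Add(8, 3), 2)), 2)) = Mul(-1, Pow(Add(82, Pow(11, 2)), 2)) = Mul(-1, Pow(Add(82, 121), 2)) = Mul(-1, Pow(203, 2)) = Mul(-1, 41209) = -41209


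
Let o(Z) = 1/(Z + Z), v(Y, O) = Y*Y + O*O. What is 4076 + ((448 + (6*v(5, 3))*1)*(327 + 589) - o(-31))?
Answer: 37281097/62 ≈ 6.0131e+5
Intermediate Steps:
v(Y, O) = O**2 + Y**2 (v(Y, O) = Y**2 + O**2 = O**2 + Y**2)
o(Z) = 1/(2*Z)
4076 + ((448 + (6*v(5, 3))*1)*(327 + 589) - o(-31)) = 4076 + ((448 + (6*(3**2 + 5**2))*1)*(327 + 589) - 1/(2*(-31))) = 4076 + ((448 + (6*(9 + 25))*1)*916 - (-1)/(2*31)) = 4076 + ((448 + (6*34)*1)*916 - 1*(-1/62)) = 4076 + ((448 + 204*1)*916 + 1/62) = 4076 + ((448 + 204)*916 + 1/62) = 4076 + (652*916 + 1/62) = 4076 + (597232 + 1/62) = 4076 + 37028385/62 = 37281097/62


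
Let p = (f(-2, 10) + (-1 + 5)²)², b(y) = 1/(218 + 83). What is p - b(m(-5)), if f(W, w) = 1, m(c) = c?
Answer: 86988/301 ≈ 289.00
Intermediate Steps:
b(y) = 1/301
p = 289 (p = (1 + (-1 + 5)²)² = (1 + 4²)² = (1 + 16)² = 17² = 289)
p - b(m(-5)) = 289 - 1*1/301 = 289 - 1/301 = 86988/301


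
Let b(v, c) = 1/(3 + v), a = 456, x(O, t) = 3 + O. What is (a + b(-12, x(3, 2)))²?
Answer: 16834609/81 ≈ 2.0783e+5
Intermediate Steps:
(a + b(-12, x(3, 2)))² = (456 + 1/(3 - 12))² = (456 + 1/(-9))² = (456 - ⅑)² = (4103/9)² = 16834609/81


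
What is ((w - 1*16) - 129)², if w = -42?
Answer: 34969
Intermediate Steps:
((w - 1*16) - 129)² = ((-42 - 1*16) - 129)² = ((-42 - 16) - 129)² = (-58 - 129)² = (-187)² = 34969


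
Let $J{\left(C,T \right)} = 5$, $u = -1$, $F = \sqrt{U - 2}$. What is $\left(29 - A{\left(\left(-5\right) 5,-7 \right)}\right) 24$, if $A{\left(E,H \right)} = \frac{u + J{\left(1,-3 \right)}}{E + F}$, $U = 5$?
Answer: $\frac{217656}{311} + \frac{48 \sqrt{3}}{311} \approx 700.13$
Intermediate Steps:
$F = \sqrt{3}$ ($F = \sqrt{5 - 2} = \sqrt{3} \approx 1.732$)
$A{\left(E,H \right)} = \frac{4}{E + \sqrt{3}}$ ($A{\left(E,H \right)} = \frac{-1 + 5}{E + \sqrt{3}} = \frac{4}{E + \sqrt{3}}$)
$\left(29 - A{\left(\left(-5\right) 5,-7 \right)}\right) 24 = \left(29 - \frac{4}{\left(-5\right) 5 + \sqrt{3}}\right) 24 = \left(29 - \frac{4}{-25 + \sqrt{3}}\right) 24 = 696 - \frac{96}{-25 + \sqrt{3}}$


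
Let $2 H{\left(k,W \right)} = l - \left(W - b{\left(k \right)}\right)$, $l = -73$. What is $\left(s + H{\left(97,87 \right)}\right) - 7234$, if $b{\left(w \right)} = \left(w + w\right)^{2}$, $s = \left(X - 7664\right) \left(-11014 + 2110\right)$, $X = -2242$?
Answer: $88214528$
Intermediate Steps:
$s = 88203024$ ($s = \left(-2242 - 7664\right) \left(-11014 + 2110\right) = \left(-9906\right) \left(-8904\right) = 88203024$)
$b{\left(w \right)} = 4 w^{2}$ ($b{\left(w \right)} = \left(2 w\right)^{2} = 4 w^{2}$)
$H{\left(k,W \right)} = - \frac{73}{2} + 2 k^{2} - \frac{W}{2}$ ($H{\left(k,W \right)} = \frac{-73 - \left(W - 4 k^{2}\right)}{2} = \frac{-73 - W + 4 k^{2}}{2} = - \frac{73}{2} + 2 k^{2} - \frac{W}{2}$)
$\left(s + H{\left(97,87 \right)}\right) - 7234 = \left(88203024 - \left(80 - 18818\right)\right) - 7234 = \left(88203024 - -18738\right) - 7234 = \left(88203024 + 18738\right) - 7234 = 88221762 - 7234 = 88214528$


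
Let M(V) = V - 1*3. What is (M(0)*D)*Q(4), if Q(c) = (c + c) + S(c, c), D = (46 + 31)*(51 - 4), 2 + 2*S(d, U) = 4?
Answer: -97713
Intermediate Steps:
S(d, U) = 1 (S(d, U) = -1 + (½)*4 = -1 + 2 = 1)
D = 3619 (D = 77*47 = 3619)
Q(c) = 1 + 2*c (Q(c) = (c + c) + 1 = 2*c + 1 = 1 + 2*c)
M(V) = -3 + V (M(V) = V - 3 = -3 + V)
(M(0)*D)*Q(4) = ((-3 + 0)*3619)*(1 + 2*4) = (-3*3619)*(1 + 8) = -10857*9 = -97713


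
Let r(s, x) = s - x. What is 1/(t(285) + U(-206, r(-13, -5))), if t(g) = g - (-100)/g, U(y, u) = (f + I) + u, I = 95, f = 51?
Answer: 57/24131 ≈ 0.0023621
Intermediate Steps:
U(y, u) = 146 + u (U(y, u) = (51 + 95) + u = 146 + u)
t(g) = g + 100/g
1/(t(285) + U(-206, r(-13, -5))) = 1/((285 + 100/285) + (146 + (-13 - 1*(-5)))) = 1/((285 + 100*(1/285)) + (146 + (-13 + 5))) = 1/((285 + 20/57) + (146 - 8)) = 1/(16265/57 + 138) = 1/(24131/57) = 57/24131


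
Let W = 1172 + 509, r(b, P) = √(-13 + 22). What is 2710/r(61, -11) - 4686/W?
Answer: 4541452/5043 ≈ 900.55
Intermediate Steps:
r(b, P) = 3 (r(b, P) = √9 = 3)
W = 1681
2710/r(61, -11) - 4686/W = 2710/3 - 4686/1681 = 4541452/5043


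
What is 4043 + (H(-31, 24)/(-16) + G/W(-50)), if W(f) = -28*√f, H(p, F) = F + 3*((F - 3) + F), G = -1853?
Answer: 64529/16 - 1853*I*√2/280 ≈ 4033.1 - 9.3591*I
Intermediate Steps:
H(p, F) = -9 + 7*F (H(p, F) = F + 3*((-3 + F) + F) = F + 3*(-3 + 2*F) = F + (-9 + 6*F) = -9 + 7*F)
4043 + (H(-31, 24)/(-16) + G/W(-50)) = 4043 + ((-9 + 7*24)/(-16) - 1853*I*√2/280) = 4043 + ((-9 + 168)*(-1/16) - 1853*I*√2/280) = 4043 + (159*(-1/16) - 1853*I*√2/280) = 4043 + (-159/16 - 1853*I*√2/280) = 64529/16 - 1853*I*√2/280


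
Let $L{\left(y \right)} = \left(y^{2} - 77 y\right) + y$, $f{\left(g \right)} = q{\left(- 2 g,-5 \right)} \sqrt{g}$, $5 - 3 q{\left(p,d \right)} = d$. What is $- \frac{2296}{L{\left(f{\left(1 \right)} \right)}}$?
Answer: $\frac{5166}{545} \approx 9.4789$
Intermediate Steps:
$q{\left(p,d \right)} = \frac{5}{3} - \frac{d}{3}$
$f{\left(g \right)} = \frac{10 \sqrt{g}}{3}$ ($f{\left(g \right)} = \left(\frac{5}{3} - - \frac{5}{3}\right) \sqrt{g} = \left(\frac{5}{3} + \frac{5}{3}\right) \sqrt{g} = \frac{10 \sqrt{g}}{3}$)
$L{\left(y \right)} = y^{2} - 76 y$
$- \frac{2296}{L{\left(f{\left(1 \right)} \right)}} = - \frac{2296}{\frac{10 \sqrt{1}}{3} \left(-76 + \frac{10 \sqrt{1}}{3}\right)} = - \frac{2296}{\frac{10}{3} \cdot 1 \left(-76 + \frac{10}{3} \cdot 1\right)} = - \frac{2296}{\frac{10}{3} \left(-76 + \frac{10}{3}\right)} = - \frac{2296}{\frac{10}{3} \left(- \frac{218}{3}\right)} = - \frac{2296}{- \frac{2180}{9}} = \left(-2296\right) \left(- \frac{9}{2180}\right) = \frac{5166}{545}$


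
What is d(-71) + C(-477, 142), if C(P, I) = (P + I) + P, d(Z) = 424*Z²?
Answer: 2136572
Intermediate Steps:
C(P, I) = I + 2*P (C(P, I) = (I + P) + P = I + 2*P)
d(-71) + C(-477, 142) = 424*(-71)² + (142 + 2*(-477)) = 424*5041 + (142 - 954) = 2137384 - 812 = 2136572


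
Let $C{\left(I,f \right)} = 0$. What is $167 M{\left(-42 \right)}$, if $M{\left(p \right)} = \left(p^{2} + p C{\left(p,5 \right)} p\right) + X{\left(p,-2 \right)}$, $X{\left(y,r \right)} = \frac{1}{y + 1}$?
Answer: $\frac{12077941}{41} \approx 2.9458 \cdot 10^{5}$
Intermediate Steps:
$X{\left(y,r \right)} = \frac{1}{1 + y}$
$M{\left(p \right)} = p^{2} + \frac{1}{1 + p}$ ($M{\left(p \right)} = \left(p^{2} + p 0 p\right) + \frac{1}{1 + p} = \left(p^{2} + 0 p\right) + \frac{1}{1 + p} = \left(p^{2} + 0\right) + \frac{1}{1 + p} = p^{2} + \frac{1}{1 + p}$)
$167 M{\left(-42 \right)} = 167 \frac{1 + \left(-42\right)^{2} \left(1 - 42\right)}{1 - 42} = 167 \frac{1 + 1764 \left(-41\right)}{-41} = 167 \left(- \frac{1 - 72324}{41}\right) = 167 \left(\left(- \frac{1}{41}\right) \left(-72323\right)\right) = 167 \cdot \frac{72323}{41} = \frac{12077941}{41}$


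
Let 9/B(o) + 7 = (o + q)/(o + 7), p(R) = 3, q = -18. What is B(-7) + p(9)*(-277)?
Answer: -831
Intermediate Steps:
B(o) = 9/(-7 + (-18 + o)/(7 + o)) (B(o) = 9/(-7 + (o - 18)/(o + 7)) = 9/(-7 + (-18 + o)/(7 + o)))
B(-7) + p(9)*(-277) = 9*(-7 - 1*(-7))/(67 + 6*(-7)) + 3*(-277) = 9*(-7 + 7)/(67 - 42) - 831 = 9*0/25 - 831 = 9*(1/25)*0 - 831 = 0 - 831 = -831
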